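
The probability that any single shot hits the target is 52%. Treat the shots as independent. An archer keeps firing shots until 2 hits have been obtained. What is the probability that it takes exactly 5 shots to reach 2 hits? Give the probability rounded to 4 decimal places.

0.1196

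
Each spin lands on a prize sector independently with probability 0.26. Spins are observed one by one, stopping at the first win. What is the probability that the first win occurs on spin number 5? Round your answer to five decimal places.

Geometric (trials to first success), p = 0.26.
P(Y = 5) = (1−p)^4 · p = 0.29987 · 0.26 = 0.0779651

0.07797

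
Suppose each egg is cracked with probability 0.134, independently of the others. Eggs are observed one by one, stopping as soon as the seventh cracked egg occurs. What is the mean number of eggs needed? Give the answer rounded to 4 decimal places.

Y = total eggs until the seventh success; negative binomial with r=7, p=0.134.
E[Y] = r / p = 7 / 0.134 = 52.238806

52.2388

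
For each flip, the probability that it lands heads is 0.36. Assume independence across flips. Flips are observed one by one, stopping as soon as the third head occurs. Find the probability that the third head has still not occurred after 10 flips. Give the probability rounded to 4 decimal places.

0.2405

Needing more than 10 flips ⇔ fewer than 3 successes in the first 10. With X ~ Binomial(10, 0.36), P(Y > 10) = P(X ≤ 2).
  k=0: C(10,0)·0.36^0·0.64^10 = 0.011529
  k=1: C(10,1)·0.36^1·0.64^9 = 0.064852
  k=2: C(10,2)·0.36^2·0.64^8 = 0.164156
P(X ≤ 2) = 0.240537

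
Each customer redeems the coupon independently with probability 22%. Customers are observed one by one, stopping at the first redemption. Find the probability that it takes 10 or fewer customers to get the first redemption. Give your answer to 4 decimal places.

0.9166

Y = number of customers to the first success; geometric, p = 0.22.
P(Y ≤ 10) = 1 − (1−p)^10 = 1 − 0.083358 = 0.916642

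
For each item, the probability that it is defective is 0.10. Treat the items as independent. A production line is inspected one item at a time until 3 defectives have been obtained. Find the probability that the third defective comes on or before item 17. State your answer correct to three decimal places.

0.238

Finishing within 17 items ⇔ at least 3 successes in the first 17. With X ~ Binomial(17, 0.10), P(Y ≤ 17) = 1 − P(X ≤ 2).
  k=0: C(17,0)·0.10^0·0.90^17 = 0.16677
  k=1: C(17,1)·0.10^1·0.90^16 = 0.31501
  k=2: C(17,2)·0.10^2·0.90^15 = 0.28001
1 − 0.76180 = 0.23820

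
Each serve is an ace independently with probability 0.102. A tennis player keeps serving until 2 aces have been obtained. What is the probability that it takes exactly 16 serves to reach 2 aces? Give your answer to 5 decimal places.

0.03461

Y = trial on which the second success occurs; negative binomial, r=2, p=0.102.
P(Y=16) = C(15,1) · p^2 · (1−p)^14
= 15 · 0.010404 · 0.22175 = 0.0346067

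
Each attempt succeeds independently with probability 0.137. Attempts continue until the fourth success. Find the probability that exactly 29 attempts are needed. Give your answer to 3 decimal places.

Y = trial on which the fourth success occurs; negative binomial, r=4, p=0.137.
P(Y=29) = C(28,3) · p^4 · (1−p)^25
= 3276 · 0.00035228 · 0.025134 = 0.02901

0.029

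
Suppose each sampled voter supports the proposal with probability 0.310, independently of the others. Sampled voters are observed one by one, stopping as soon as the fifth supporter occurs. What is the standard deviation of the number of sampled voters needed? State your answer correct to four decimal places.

5.9917

Y = total sampled voters until the fifth success; negative binomial with r=5, p=0.31.
SD(Y) = √[r(1−p)/p²] = √(35.900104) = 5.991670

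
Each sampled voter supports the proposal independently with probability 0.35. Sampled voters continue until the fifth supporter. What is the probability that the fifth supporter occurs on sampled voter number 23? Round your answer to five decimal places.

0.01648

Y = trial on which the fifth success occurs; negative binomial, r=5, p=0.35.
P(Y=23) = C(22,4) · p^5 · (1−p)^18
= 7315 · 0.0052522 · 0.00042898 = 0.0164814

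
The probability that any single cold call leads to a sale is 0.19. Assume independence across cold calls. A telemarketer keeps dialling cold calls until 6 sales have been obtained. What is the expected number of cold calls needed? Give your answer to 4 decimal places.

Y = total cold calls until the sixth success; negative binomial with r=6, p=0.19.
E[Y] = r / p = 6 / 0.19 = 31.578947

31.5789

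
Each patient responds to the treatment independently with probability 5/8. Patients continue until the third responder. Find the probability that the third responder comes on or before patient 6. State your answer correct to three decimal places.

Finishing within 6 patients ⇔ at least 3 successes in the first 6. With X ~ Binomial(6, 0.625), P(Y ≤ 6) = 1 − P(X ≤ 2).
  k=0: C(6,0)·0.625^0·0.375^6 = 0.00278
  k=1: C(6,1)·0.625^1·0.375^5 = 0.02781
  k=2: C(6,2)·0.625^2·0.375^4 = 0.11587
1 − 0.14646 = 0.85354

0.854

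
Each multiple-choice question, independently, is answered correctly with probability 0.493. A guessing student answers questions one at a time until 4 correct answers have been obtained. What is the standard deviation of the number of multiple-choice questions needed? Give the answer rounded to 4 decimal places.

2.8886

Y = total multiple-choice questions until the fourth success; negative binomial with r=4, p=0.493.
SD(Y) = √[r(1−p)/p²] = √(8.343996) = 2.888598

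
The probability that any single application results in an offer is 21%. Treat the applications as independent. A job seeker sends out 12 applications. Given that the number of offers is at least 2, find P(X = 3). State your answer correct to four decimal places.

X ~ Binomial(12, 0.21). Want P(X=3 | X≥2) = P(X=3) / P(X≥2).
P(X=3) = C(12,3)·0.21^3·0.79^9 = 0.244188
P(X≥2) = 1 − 0.059092 − 0.188494 = 0.752414
Ratio = 0.244188 / 0.752414 = 0.324539

0.3245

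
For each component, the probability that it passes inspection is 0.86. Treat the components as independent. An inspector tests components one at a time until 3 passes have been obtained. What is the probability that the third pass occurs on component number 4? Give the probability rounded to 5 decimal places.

Y = trial on which the third success occurs; negative binomial, r=3, p=0.86.
P(Y=4) = C(3,2) · p^3 · (1−p)^1
= 3 · 0.63606 · 0.14 = 0.2671435

0.26714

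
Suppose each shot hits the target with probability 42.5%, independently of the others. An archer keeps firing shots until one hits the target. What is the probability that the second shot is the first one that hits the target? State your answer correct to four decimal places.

Geometric (trials to first success), p = 0.425.
P(Y = 2) = (1−p)^1 · p = 0.575 · 0.425 = 0.244375

0.2444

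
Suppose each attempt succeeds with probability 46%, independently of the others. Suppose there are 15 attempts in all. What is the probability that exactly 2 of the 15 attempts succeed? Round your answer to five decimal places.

0.00738

X ~ Binomial(n=15, p=0.46).
P(X=2) = C(15,2) · p^2 · (1−p)^13
= 105 · 0.2116 · 0.00033199 = 0.0073760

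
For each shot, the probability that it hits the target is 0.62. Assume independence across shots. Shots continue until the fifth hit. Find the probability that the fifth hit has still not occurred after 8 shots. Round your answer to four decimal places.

Needing more than 8 shots ⇔ fewer than 5 successes in the first 8. With X ~ Binomial(8, 0.62), P(Y > 8) = P(X ≤ 4).
  k=0: C(8,0)·0.62^0·0.38^8 = 0.000435
  k=1: C(8,1)·0.62^1·0.38^7 = 0.005675
  k=2: C(8,2)·0.62^2·0.38^6 = 0.032407
  k=3: C(8,3)·0.62^3·0.38^5 = 0.105750
  k=4: C(8,4)·0.62^4·0.38^4 = 0.215675
P(X ≤ 4) = 0.359942

0.3599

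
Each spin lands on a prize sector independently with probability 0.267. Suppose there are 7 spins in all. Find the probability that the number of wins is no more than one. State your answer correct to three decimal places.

X ~ Binomial(7, 0.267); P(X ≤ 1) = Σ C(7,k) p^k (1−p)^(7−k) over k:
  k=0: C(7,0)·0.267^0·0.733^7 = 0.11369
  k=1: C(7,1)·0.267^1·0.733^6 = 0.28989
Total = 0.40358

0.404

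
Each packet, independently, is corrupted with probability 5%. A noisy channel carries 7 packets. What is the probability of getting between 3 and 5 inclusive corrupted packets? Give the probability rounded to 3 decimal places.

0.004

X ~ Binomial(7, 0.05); P(3 ≤ X ≤ 5) = Σ C(7,k) p^k (1−p)^(7−k) over k:
  k=3: C(7,3)·0.05^3·0.95^4 = 0.00356
  k=4: C(7,4)·0.05^4·0.95^3 = 0.00019
  k=5: C(7,5)·0.05^5·0.95^2 = 0.00001
Total = 0.00376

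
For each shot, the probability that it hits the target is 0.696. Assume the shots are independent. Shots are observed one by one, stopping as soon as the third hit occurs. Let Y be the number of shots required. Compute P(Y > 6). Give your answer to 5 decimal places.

Needing more than 6 shots ⇔ fewer than 3 successes in the first 6. With X ~ Binomial(6, 0.696), P(Y > 6) = P(X ≤ 2).
  k=0: C(6,0)·0.696^0·0.304^6 = 0.0007893
  k=1: C(6,1)·0.696^1·0.304^5 = 0.0108425
  k=2: C(6,2)·0.696^2·0.304^4 = 0.0620589
P(X ≤ 2) = 0.0736907

0.07369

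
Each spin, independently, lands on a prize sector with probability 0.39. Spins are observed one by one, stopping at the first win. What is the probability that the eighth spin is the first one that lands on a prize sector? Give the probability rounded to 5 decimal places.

0.01226

Geometric (trials to first success), p = 0.39.
P(Y = 8) = (1−p)^7 · p = 0.031427 · 0.39 = 0.0122567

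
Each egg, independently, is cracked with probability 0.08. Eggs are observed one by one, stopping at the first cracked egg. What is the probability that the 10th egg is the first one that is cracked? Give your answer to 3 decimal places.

Geometric (trials to first success), p = 0.08.
P(Y = 10) = (1−p)^9 · p = 0.47216 · 0.08 = 0.03777

0.038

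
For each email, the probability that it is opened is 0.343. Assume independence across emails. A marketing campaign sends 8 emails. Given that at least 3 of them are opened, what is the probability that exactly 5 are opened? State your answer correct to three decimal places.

0.136

X ~ Binomial(8, 0.343). Want P(X=5 | X≥3) = P(X=5) / P(X≥3).
P(X=5) = C(8,5)·0.343^5·0.657^3 = 0.07540
P(X≥3) = 1 − 0.03472 − 0.14499 − 0.26493 = 0.55536
Ratio = 0.07540 / 0.55536 = 0.13576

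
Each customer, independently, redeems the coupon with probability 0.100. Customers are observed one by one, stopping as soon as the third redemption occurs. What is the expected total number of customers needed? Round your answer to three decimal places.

30.000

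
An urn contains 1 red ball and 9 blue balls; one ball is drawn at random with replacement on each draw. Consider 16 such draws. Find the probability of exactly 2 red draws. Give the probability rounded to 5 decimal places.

0.27452

X ~ Binomial(n=16, p=0.10).
P(X=2) = C(16,2) · p^2 · (1−p)^14
= 120 · 0.01 · 0.22877 = 0.2745215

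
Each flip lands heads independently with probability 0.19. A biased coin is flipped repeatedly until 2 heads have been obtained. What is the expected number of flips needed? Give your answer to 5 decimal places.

10.52632

Y = total flips until the second success; negative binomial with r=2, p=0.19.
E[Y] = r / p = 2 / 0.19 = 10.5263158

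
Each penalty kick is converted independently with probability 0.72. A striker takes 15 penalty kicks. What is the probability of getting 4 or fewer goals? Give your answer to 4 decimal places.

0.0003

X ~ Binomial(15, 0.72); P(X ≤ 4) = Σ C(15,k) p^k (1−p)^(15−k) over k:
  k=0: C(15,0)·0.72^0·0.28^15 = 0.000000
  k=1: C(15,1)·0.72^1·0.28^14 = 0.000000
  k=2: C(15,2)·0.72^2·0.28^13 = 0.000004
  k=3: C(15,3)·0.72^3·0.28^12 = 0.000039
  k=4: C(15,4)·0.72^4·0.28^11 = 0.000304
Total = 0.000347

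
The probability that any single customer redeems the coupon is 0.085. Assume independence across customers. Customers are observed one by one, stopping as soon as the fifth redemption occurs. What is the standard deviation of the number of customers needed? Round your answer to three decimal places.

25.164

Y = total customers until the fifth success; negative binomial with r=5, p=0.085.
SD(Y) = √[r(1−p)/p²] = √(633.21799) = 25.16382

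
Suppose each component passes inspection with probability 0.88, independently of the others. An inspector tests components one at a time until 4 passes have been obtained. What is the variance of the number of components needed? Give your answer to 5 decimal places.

Y = total components until the fourth success; negative binomial with r=4, p=0.88.
Var(Y) = r(1−p)/p² = 4·0.12 / 0.88² = 0.6198347

0.61983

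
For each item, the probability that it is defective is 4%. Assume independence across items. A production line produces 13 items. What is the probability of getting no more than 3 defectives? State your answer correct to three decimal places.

0.999

X ~ Binomial(13, 0.04); P(X ≤ 3) = Σ C(13,k) p^k (1−p)^(13−k) over k:
  k=0: C(13,0)·0.04^0·0.96^13 = 0.58820
  k=1: C(13,1)·0.04^1·0.96^12 = 0.31861
  k=2: C(13,2)·0.04^2·0.96^11 = 0.07965
  k=3: C(13,3)·0.04^3·0.96^10 = 0.01217
Total = 0.99863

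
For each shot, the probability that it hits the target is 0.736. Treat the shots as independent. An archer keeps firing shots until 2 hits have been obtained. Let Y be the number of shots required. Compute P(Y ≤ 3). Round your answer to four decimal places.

0.8277

Finishing within 3 shots ⇔ at least 2 successes in the first 3. With X ~ Binomial(3, 0.736), P(Y ≤ 3) = 1 − P(X ≤ 1).
  k=0: C(3,0)·0.736^0·0.264^3 = 0.018400
  k=1: C(3,1)·0.736^1·0.264^2 = 0.153889
1 − 0.172289 = 0.827711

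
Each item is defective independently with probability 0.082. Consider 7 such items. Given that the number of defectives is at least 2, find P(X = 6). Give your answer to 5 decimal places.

X ~ Binomial(7, 0.082). Want P(X=6 | X≥2) = P(X=6) / P(X≥2).
P(X=6) = C(7,6)·0.082^6·0.918^1 = 0.0000020
P(X≥2) = 1 − 0.5494128 − 0.3435326 = 0.1070546
Ratio = 0.0000020 / 0.1070546 = 0.0000182

0.00002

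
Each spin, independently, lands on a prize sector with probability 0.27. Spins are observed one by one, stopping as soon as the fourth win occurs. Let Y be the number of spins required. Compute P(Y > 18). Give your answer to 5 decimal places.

Needing more than 18 spins ⇔ fewer than 4 successes in the first 18. With X ~ Binomial(18, 0.27), P(Y > 18) = P(X ≤ 3).
  k=0: C(18,0)·0.27^0·0.73^18 = 0.0034659
  k=1: C(18,1)·0.27^1·0.73^17 = 0.0230741
  k=2: C(18,2)·0.27^2·0.73^16 = 0.0725412
  k=3: C(18,3)·0.27^3·0.73^15 = 0.1430950
P(X ≤ 3) = 0.2421761

0.24218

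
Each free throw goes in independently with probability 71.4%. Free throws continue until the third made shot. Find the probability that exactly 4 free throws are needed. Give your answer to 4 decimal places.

Y = trial on which the third success occurs; negative binomial, r=3, p=0.714.
P(Y=4) = C(3,2) · p^3 · (1−p)^1
= 3 · 0.36399 · 0.286 = 0.312307

0.3123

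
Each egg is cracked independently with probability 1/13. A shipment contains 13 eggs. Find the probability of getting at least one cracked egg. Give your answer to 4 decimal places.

P(at least one) = 1 − P(none) = 1 − (1 − 0.076923)^13
= 1 − 0.353258 = 0.646742

0.6467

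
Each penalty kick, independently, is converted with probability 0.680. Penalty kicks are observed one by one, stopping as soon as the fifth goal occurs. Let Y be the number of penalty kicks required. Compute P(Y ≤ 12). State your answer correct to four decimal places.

Finishing within 12 penalty kicks ⇔ at least 5 successes in the first 12. With X ~ Binomial(12, 0.68), P(Y ≤ 12) = 1 − P(X ≤ 4).
  k=0: C(12,0)·0.68^0·0.32^12 = 0.000001
  k=1: C(12,1)·0.68^1·0.32^11 = 0.000029
  k=2: C(12,2)·0.68^2·0.32^10 = 0.000344
  k=3: C(12,3)·0.68^3·0.32^9 = 0.002434
  k=4: C(12,4)·0.68^4·0.32^8 = 0.011637
1 − 0.014445 = 0.985555

0.9856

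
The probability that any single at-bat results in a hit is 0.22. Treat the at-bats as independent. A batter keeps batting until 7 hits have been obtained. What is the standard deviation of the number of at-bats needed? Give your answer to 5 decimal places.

10.62120

Y = total at-bats until the seventh success; negative binomial with r=7, p=0.22.
SD(Y) = √[r(1−p)/p²] = √(112.8099174) = 10.6212013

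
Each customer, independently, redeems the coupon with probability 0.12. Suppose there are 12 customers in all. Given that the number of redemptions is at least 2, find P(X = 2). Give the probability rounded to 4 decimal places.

0.6135

X ~ Binomial(12, 0.12). Want P(X=2 | X≥2) = P(X=2) / P(X≥2).
P(X=2) = C(12,2)·0.12^2·0.88^10 = 0.264687
P(X≥2) = 1 − 0.215671 − 0.352916 = 0.431412
Ratio = 0.264687 / 0.431412 = 0.613537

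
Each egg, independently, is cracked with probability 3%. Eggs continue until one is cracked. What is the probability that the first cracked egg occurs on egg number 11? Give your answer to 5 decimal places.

Geometric (trials to first success), p = 0.03.
P(Y = 11) = (1−p)^10 · p = 0.73742 · 0.03 = 0.0221227

0.02212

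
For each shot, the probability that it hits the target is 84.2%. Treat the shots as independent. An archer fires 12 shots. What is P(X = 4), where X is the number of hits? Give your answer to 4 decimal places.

X ~ Binomial(n=12, p=0.842).
P(X=4) = C(12,4) · p^4 · (1−p)^8
= 495 · 0.50263 · 3.8838e-07 = 0.000097

0.0001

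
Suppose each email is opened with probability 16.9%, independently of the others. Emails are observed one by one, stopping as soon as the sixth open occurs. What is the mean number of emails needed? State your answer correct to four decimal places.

35.5030

Y = total emails until the sixth success; negative binomial with r=6, p=0.169.
E[Y] = r / p = 6 / 0.169 = 35.502959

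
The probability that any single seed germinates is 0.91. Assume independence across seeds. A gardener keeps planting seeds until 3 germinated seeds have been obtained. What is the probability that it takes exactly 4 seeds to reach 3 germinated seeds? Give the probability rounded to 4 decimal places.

0.2035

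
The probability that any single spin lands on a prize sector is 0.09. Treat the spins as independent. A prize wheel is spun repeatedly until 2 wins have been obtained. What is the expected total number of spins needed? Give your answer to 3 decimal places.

22.222

Y = total spins until the second success; negative binomial with r=2, p=0.09.
E[Y] = r / p = 2 / 0.09 = 22.22222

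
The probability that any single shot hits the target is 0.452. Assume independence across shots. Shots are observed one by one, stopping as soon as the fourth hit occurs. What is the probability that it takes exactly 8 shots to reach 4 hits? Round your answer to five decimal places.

Y = trial on which the fourth success occurs; negative binomial, r=4, p=0.452.
P(Y=8) = C(7,3) · p^4 · (1−p)^4
= 35 · 0.04174 · 0.090182 = 0.1317480

0.13175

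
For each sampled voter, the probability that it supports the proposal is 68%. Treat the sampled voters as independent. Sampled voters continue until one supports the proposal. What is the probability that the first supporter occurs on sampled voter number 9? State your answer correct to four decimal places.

0.0001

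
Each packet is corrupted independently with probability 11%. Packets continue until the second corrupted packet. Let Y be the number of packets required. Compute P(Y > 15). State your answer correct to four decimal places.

0.4969

Needing more than 15 packets ⇔ fewer than 2 successes in the first 15. With X ~ Binomial(15, 0.11), P(Y > 15) = P(X ≤ 1).
  k=0: C(15,0)·0.11^0·0.89^15 = 0.174121
  k=1: C(15,1)·0.11^1·0.89^14 = 0.322808
P(X ≤ 1) = 0.496928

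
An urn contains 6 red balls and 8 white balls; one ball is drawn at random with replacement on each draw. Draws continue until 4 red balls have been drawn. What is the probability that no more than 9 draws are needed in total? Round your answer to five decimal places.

0.58790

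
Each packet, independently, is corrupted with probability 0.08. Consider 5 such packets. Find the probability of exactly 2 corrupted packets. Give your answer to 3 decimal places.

0.050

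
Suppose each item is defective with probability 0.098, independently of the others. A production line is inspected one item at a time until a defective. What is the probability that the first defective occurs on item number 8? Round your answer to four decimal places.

Geometric (trials to first success), p = 0.098.
P(Y = 8) = (1−p)^7 · p = 0.48579 · 0.098 = 0.047607

0.0476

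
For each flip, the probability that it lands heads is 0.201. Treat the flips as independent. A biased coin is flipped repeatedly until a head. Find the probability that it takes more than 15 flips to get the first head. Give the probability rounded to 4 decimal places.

Y = number of flips to the first success; geometric, p = 0.201.
P(Y > 15) = P(first 15 all fail) = (1−p)^15 = 0.034530

0.0345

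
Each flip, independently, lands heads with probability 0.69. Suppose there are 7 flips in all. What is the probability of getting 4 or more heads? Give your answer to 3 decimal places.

0.861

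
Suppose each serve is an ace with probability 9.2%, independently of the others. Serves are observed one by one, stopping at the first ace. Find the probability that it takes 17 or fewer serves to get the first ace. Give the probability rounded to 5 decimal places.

0.80615

Y = number of serves to the first success; geometric, p = 0.092.
P(Y ≤ 17) = 1 − (1−p)^17 = 1 − 0.1938472 = 0.8061528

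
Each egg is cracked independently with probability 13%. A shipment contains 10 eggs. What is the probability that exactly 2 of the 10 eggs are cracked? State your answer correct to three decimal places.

0.250

X ~ Binomial(n=10, p=0.13).
P(X=2) = C(10,2) · p^2 · (1−p)^8
= 45 · 0.0169 · 0.32821 = 0.24960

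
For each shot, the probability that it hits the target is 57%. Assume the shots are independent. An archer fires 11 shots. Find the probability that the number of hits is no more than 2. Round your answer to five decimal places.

0.01043

X ~ Binomial(11, 0.57); P(X ≤ 2) = Σ C(11,k) p^k (1−p)^(11−k) over k:
  k=0: C(11,0)·0.57^0·0.43^11 = 0.0000929
  k=1: C(11,1)·0.57^1·0.43^10 = 0.0013550
  k=2: C(11,2)·0.57^2·0.43^9 = 0.0089811
Total = 0.0104290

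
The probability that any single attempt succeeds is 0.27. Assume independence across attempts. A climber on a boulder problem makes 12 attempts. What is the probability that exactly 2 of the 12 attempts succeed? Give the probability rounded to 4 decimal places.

0.2068

X ~ Binomial(n=12, p=0.27).
P(X=2) = C(12,2) · p^2 · (1−p)^10
= 66 · 0.0729 · 0.042976 = 0.206776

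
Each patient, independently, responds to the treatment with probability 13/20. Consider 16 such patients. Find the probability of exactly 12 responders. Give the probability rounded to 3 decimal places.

X ~ Binomial(n=16, p=0.65).
P(X=12) = C(16,12) · p^12 · (1−p)^4
= 1820 · 0.005688 · 0.015006 = 0.15535

0.155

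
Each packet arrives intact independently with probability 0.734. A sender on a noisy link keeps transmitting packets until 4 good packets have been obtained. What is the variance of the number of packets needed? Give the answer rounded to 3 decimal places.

Y = total packets until the fourth success; negative binomial with r=4, p=0.734.
Var(Y) = r(1−p)/p² = 4·0.266 / 0.734² = 1.97492

1.975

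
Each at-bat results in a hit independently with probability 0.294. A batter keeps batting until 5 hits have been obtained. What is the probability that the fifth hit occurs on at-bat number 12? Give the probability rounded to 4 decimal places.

Y = trial on which the fifth success occurs; negative binomial, r=5, p=0.294.
P(Y=12) = C(11,4) · p^5 · (1−p)^7
= 330 · 0.0021965 · 0.087424 = 0.063370

0.0634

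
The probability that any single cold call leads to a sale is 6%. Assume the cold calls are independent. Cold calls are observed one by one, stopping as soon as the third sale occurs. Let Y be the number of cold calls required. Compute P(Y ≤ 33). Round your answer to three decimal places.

Finishing within 33 cold calls ⇔ at least 3 successes in the first 33. With X ~ Binomial(33, 0.06), P(Y ≤ 33) = 1 − P(X ≤ 2).
  k=0: C(33,0)·0.06^0·0.94^33 = 0.12978
  k=1: C(33,1)·0.06^1·0.94^32 = 0.27337
  k=2: C(33,2)·0.06^2·0.94^31 = 0.27919
1 − 0.68235 = 0.31765

0.318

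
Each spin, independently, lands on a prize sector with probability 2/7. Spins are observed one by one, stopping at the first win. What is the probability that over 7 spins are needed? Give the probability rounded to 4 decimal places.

Y = number of spins to the first success; geometric, p = 0.285714.
P(Y > 7) = P(first 7 all fail) = (1−p)^7 = 0.094865

0.0949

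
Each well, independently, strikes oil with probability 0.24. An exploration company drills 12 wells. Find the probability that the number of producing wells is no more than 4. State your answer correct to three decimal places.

X ~ Binomial(12, 0.24); P(X ≤ 4) = Σ C(12,k) p^k (1−p)^(12−k) over k:
  k=0: C(12,0)·0.24^0·0.76^12 = 0.03713
  k=1: C(12,1)·0.24^1·0.76^11 = 0.14072
  k=2: C(12,2)·0.24^2·0.76^10 = 0.24440
  k=3: C(12,3)·0.24^3·0.76^9 = 0.25726
  k=4: C(12,4)·0.24^4·0.76^8 = 0.18279
Total = 0.86231

0.862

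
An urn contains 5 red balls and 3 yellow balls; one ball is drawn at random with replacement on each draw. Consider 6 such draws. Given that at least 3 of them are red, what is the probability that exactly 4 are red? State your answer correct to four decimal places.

X ~ Binomial(6, 0.625). Want P(X=4 | X≥3) = P(X=4) / P(X≥3).
P(X=4) = C(6,4)·0.625^4·0.375^2 = 0.321865
P(X≥3) = 1 − 0.002781 − 0.027809 − 0.115871 = 0.853539
Ratio = 0.321865 / 0.853539 = 0.377095

0.3771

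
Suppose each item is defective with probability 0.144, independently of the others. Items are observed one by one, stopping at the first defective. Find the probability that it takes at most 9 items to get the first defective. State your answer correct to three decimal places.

Y = number of items to the first success; geometric, p = 0.144.
P(Y ≤ 9) = 1 − (1−p)^9 = 1 − 0.24675 = 0.75325

0.753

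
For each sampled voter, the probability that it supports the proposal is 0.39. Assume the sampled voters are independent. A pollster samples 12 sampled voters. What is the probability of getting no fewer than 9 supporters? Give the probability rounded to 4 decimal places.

0.0127

X ~ Binomial(12, 0.39); P(X ≥ 9) = Σ C(12,k) p^k (1−p)^(12−k) over k:
  k=9: C(12,9)·0.39^9·0.61^3 = 0.010423
  k=10: C(12,10)·0.39^10·0.61^2 = 0.001999
  k=11: C(12,11)·0.39^11·0.61^1 = 0.000232
  k=12: C(12,12)·0.39^12·0.61^0 = 0.000012
Total = 0.012667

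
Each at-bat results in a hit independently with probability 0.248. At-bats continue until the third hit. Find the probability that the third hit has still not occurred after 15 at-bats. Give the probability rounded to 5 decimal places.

0.24154

Needing more than 15 at-bats ⇔ fewer than 3 successes in the first 15. With X ~ Binomial(15, 0.248), P(Y > 15) = P(X ≤ 2).
  k=0: C(15,0)·0.248^0·0.752^15 = 0.0139081
  k=1: C(15,1)·0.248^1·0.752^14 = 0.0688007
  k=2: C(15,2)·0.248^2·0.752^13 = 0.1588271
P(X ≤ 2) = 0.2415359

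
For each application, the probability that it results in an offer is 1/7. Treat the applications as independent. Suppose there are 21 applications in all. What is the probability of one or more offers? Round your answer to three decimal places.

0.961

P(at least one) = 1 − P(none) = 1 − (1 − 0.142857)^21
= 1 − 0.03928 = 0.96072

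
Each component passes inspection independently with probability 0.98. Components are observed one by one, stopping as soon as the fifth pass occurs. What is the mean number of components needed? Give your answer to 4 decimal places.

5.1020

Y = total components until the fifth success; negative binomial with r=5, p=0.98.
E[Y] = r / p = 5 / 0.98 = 5.102041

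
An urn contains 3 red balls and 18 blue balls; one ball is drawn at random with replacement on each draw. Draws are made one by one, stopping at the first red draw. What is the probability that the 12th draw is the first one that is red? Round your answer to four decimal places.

0.0262

Geometric (trials to first success), p = 0.142857.
P(Y = 12) = (1−p)^11 · p = 0.18348 · 0.142857 = 0.026211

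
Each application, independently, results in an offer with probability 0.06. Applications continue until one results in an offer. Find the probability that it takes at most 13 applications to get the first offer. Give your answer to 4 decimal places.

Y = number of applications to the first success; geometric, p = 0.06.
P(Y ≤ 13) = 1 − (1−p)^13 = 1 − 0.447365 = 0.552635

0.5526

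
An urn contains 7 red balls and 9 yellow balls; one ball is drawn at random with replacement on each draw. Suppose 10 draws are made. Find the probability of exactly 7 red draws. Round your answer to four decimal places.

X ~ Binomial(n=10, p=0.4375).
P(X=7) = C(10,7) · p^7 · (1−p)^3
= 120 · 0.0030679 · 0.17798 = 0.065523

0.0655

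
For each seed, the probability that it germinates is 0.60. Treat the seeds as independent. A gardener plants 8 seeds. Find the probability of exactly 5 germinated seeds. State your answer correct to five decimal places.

X ~ Binomial(n=8, p=0.60).
P(X=5) = C(8,5) · p^5 · (1−p)^3
= 56 · 0.07776 · 0.064 = 0.2786918

0.27869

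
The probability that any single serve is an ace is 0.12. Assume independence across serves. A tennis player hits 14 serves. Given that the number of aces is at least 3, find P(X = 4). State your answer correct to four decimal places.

X ~ Binomial(14, 0.12). Want P(X=4 | X≥3) = P(X=4) / P(X≥3).
P(X=4) = C(14,4)·0.12^4·0.88^10 = 0.057808
P(X≥3) = 1 − 0.167016 − 0.318848 − 0.282615 = 0.231521
Ratio = 0.057808 / 0.231521 = 0.249687

0.2497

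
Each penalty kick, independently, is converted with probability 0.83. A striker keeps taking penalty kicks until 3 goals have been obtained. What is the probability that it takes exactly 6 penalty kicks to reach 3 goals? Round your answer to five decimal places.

0.02809

Y = trial on which the third success occurs; negative binomial, r=3, p=0.83.
P(Y=6) = C(5,2) · p^3 · (1−p)^3
= 10 · 0.57179 · 0.004913 = 0.0280919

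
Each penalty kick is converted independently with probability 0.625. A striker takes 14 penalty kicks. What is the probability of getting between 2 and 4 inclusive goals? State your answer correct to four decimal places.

X ~ Binomial(14, 0.625); P(2 ≤ X ≤ 4) = Σ C(14,k) p^k (1−p)^(14−k) over k:
  k=2: C(14,2)·0.625^2·0.375^12 = 0.000275
  k=3: C(14,3)·0.625^3·0.375^11 = 0.001833
  k=4: C(14,4)·0.625^4·0.375^10 = 0.008400
Total = 0.010507

0.0105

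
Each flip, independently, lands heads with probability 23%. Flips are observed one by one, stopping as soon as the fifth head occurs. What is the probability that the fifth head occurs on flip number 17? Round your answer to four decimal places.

0.0509

Y = trial on which the fifth success occurs; negative binomial, r=5, p=0.23.
P(Y=17) = C(16,4) · p^5 · (1−p)^12
= 1820 · 0.00064363 · 0.04344 = 0.050886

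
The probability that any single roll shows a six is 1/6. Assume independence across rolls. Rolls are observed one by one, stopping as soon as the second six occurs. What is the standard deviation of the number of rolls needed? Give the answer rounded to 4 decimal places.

Y = total rolls until the second success; negative binomial with r=2, p=0.166667.
SD(Y) = √[r(1−p)/p²] = √(60.000000) = 7.745967

7.7460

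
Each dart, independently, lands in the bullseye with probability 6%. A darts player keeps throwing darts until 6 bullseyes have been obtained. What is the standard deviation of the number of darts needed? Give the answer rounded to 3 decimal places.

39.581

Y = total darts until the sixth success; negative binomial with r=6, p=0.06.
SD(Y) = √[r(1−p)/p²] = √(1566.66667) = 39.58114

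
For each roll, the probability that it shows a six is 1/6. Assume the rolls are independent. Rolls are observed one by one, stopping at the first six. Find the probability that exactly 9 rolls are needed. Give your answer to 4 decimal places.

0.0388

Geometric (trials to first success), p = 0.166667.
P(Y = 9) = (1−p)^8 · p = 0.23257 · 0.166667 = 0.038761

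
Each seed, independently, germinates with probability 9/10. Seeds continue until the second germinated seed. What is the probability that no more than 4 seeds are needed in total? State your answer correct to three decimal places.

0.996

Finishing within 4 seeds ⇔ at least 2 successes in the first 4. With X ~ Binomial(4, 0.90), P(Y ≤ 4) = 1 − P(X ≤ 1).
  k=0: C(4,0)·0.90^0·0.10^4 = 0.00010
  k=1: C(4,1)·0.90^1·0.10^3 = 0.00360
1 − 0.00370 = 0.99630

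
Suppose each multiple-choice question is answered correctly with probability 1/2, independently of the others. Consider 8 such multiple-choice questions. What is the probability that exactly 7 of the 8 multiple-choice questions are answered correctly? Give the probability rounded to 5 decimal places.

0.03125

X ~ Binomial(n=8, p=0.50).
P(X=7) = C(8,7) · p^7 · (1−p)^1
= 8 · 0.0078125 · 0.5 = 0.0312500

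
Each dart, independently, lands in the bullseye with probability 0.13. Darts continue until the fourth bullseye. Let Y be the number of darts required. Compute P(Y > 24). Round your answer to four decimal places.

0.6188

Needing more than 24 darts ⇔ fewer than 4 successes in the first 24. With X ~ Binomial(24, 0.13), P(Y > 24) = P(X ≤ 3).
  k=0: C(24,0)·0.13^0·0.87^24 = 0.035356
  k=1: C(24,1)·0.13^1·0.87^23 = 0.126794
  k=2: C(24,2)·0.13^2·0.87^22 = 0.217881
  k=3: C(24,3)·0.13^3·0.87^21 = 0.238751
P(X ≤ 3) = 0.618781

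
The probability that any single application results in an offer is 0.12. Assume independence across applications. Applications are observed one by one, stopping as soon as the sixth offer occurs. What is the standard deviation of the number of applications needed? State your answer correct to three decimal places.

19.149

Y = total applications until the sixth success; negative binomial with r=6, p=0.12.
SD(Y) = √[r(1−p)/p²] = √(366.66667) = 19.14854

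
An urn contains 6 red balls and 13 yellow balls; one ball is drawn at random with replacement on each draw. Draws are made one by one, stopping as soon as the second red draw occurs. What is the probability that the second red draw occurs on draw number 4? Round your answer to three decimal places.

0.140

Y = trial on which the second success occurs; negative binomial, r=2, p=0.315789.
P(Y=4) = C(3,1) · p^2 · (1−p)^2
= 3 · 0.099723 · 0.46814 = 0.14005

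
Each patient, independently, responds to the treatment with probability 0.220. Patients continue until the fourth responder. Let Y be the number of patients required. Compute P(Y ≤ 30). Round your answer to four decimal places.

0.9217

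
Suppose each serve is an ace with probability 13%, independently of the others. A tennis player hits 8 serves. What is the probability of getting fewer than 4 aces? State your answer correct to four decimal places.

X ~ Binomial(8, 0.13); P(X ≤ 3) = Σ C(8,k) p^k (1−p)^(8−k) over k:
  k=0: C(8,0)·0.13^0·0.87^8 = 0.328212
  k=1: C(8,1)·0.13^1·0.87^7 = 0.392345
  k=2: C(8,2)·0.13^2·0.87^6 = 0.205192
  k=3: C(8,3)·0.13^3·0.87^5 = 0.061322
Total = 0.987070

0.9871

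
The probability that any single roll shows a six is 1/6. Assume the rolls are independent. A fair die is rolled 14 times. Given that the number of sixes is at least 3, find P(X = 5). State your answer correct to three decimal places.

0.119

X ~ Binomial(14, 0.166667). Want P(X=5 | X≥3) = P(X=5) / P(X≥3).
P(X=5) = C(14,5)·0.166667^5·0.833333^9 = 0.04990
P(X≥3) = 1 − 0.07789 − 0.21808 − 0.28351 = 0.42052
Ratio = 0.04990 / 0.42052 = 0.11865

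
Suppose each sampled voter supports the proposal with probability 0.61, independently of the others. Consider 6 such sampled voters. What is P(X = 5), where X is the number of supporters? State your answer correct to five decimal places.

0.19764

X ~ Binomial(n=6, p=0.61).
P(X=5) = C(6,5) · p^5 · (1−p)^1
= 6 · 0.08446 · 0.39 = 0.1976355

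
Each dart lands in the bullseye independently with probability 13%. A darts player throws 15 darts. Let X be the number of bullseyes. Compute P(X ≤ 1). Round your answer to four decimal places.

0.4013

X ~ Binomial(15, 0.13); P(X ≤ 1) = Σ C(15,k) p^k (1−p)^(15−k) over k:
  k=0: C(15,0)·0.13^0·0.87^15 = 0.123819
  k=1: C(15,1)·0.13^1·0.87^14 = 0.277526
Total = 0.401346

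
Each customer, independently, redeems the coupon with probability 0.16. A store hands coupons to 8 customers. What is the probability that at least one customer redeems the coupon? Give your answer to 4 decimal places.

P(at least one) = 1 − P(none) = 1 − (1 − 0.16)^8
= 1 − 0.247876 = 0.752124

0.7521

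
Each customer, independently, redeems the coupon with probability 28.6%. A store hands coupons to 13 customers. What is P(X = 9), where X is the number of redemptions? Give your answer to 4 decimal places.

X ~ Binomial(n=13, p=0.286).
P(X=9) = C(13,9) · p^9 · (1−p)^4
= 715 · 1.2802e-05 · 0.25989 = 0.002379

0.0024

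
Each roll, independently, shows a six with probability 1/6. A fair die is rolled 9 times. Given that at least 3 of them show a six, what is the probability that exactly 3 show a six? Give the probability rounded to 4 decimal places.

X ~ Binomial(9, 0.166667). Want P(X=3 | X≥3) = P(X=3) / P(X≥3).
P(X=3) = C(9,3)·0.166667^3·0.833333^6 = 0.130238
P(X≥3) = 1 − 0.193807 − 0.348852 − 0.279082 = 0.178260
Ratio = 0.130238 / 0.178260 = 0.730609

0.7306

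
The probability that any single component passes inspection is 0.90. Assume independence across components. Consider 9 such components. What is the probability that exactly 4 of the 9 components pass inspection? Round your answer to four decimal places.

0.0008

X ~ Binomial(n=9, p=0.90).
P(X=4) = C(9,4) · p^4 · (1−p)^5
= 126 · 0.6561 · 1e-05 = 0.000827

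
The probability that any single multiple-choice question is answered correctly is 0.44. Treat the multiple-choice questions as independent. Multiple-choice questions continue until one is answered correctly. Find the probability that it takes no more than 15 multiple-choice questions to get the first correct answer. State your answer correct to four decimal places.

0.9998

Y = number of multiple-choice questions to the first success; geometric, p = 0.44.
P(Y ≤ 15) = 1 − (1−p)^15 = 1 − 0.000167 = 0.999833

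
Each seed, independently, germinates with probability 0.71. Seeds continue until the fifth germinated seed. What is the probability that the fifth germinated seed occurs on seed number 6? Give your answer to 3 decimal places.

Y = trial on which the fifth success occurs; negative binomial, r=5, p=0.71.
P(Y=6) = C(5,4) · p^5 · (1−p)^1
= 5 · 0.18042 · 0.29 = 0.26161

0.262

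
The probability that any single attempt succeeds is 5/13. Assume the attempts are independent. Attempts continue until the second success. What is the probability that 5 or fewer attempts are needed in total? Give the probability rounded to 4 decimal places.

0.6360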